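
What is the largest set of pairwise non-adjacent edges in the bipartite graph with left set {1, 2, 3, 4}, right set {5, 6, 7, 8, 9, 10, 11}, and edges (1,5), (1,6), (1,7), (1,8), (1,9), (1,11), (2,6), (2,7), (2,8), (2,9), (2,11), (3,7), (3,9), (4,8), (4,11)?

Step 1: List the neighbors of each left vertex:
  1: 5, 6, 7, 8, 9, 11
  2: 6, 7, 8, 9, 11
  3: 7, 9
  4: 8, 11

Step 2: Greedily match left vertices, then look for augmenting paths:
  Match 1 -- 5
  Match 2 -- 6
  Match 3 -- 7
  Match 4 -- 8
  No augmenting path remains.

Step 3: Verify this is maximum:
  Matching size 4 = min(|L|, |R|) = min(4, 7), which is an upper bound, so this matching is maximum.

Maximum matching: {(1,5), (2,6), (3,7), (4,8)}
Size: 4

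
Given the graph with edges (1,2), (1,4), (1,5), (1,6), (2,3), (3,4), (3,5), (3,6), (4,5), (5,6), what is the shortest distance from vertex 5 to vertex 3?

Step 1: Build adjacency list:
  1: 2, 4, 5, 6
  2: 1, 3
  3: 2, 4, 5, 6
  4: 1, 3, 5
  5: 1, 3, 4, 6
  6: 1, 3, 5

Step 2: BFS from vertex 5 to find shortest path to 3:
  vertex 1 reached at distance 1
  vertex 3 reached at distance 1

Step 3: Shortest path: 5 -> 3
Path length: 1 edge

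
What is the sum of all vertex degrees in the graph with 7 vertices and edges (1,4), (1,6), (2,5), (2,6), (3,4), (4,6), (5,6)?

Step 1: Count edges incident to each vertex:
  deg(1) = 2 (neighbors: 4, 6)
  deg(2) = 2 (neighbors: 5, 6)
  deg(3) = 1 (neighbors: 4)
  deg(4) = 3 (neighbors: 1, 3, 6)
  deg(5) = 2 (neighbors: 2, 6)
  deg(6) = 4 (neighbors: 1, 2, 4, 5)
  deg(7) = 0 (neighbors: none)

Step 2: Sum all degrees:
  2 + 2 + 1 + 3 + 2 + 4 + 0 = 14

Verification: sum of degrees = 2 * |E| = 2 * 7 = 14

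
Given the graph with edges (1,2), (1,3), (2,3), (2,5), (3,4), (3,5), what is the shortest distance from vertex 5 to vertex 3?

Step 1: Build adjacency list:
  1: 2, 3
  2: 1, 3, 5
  3: 1, 2, 4, 5
  4: 3
  5: 2, 3

Step 2: BFS from vertex 5 to find shortest path to 3:
  vertex 2 reached at distance 1
  vertex 3 reached at distance 1

Step 3: Shortest path: 5 -> 3
Path length: 1 edge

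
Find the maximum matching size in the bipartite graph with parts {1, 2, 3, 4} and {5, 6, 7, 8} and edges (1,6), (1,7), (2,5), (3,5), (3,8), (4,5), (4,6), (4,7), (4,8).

Step 1: List the neighbors of each left vertex:
  1: 6, 7
  2: 5
  3: 5, 8
  4: 5, 6, 7, 8

Step 2: Greedily match left vertices, then look for augmenting paths:
  Match 1 -- 6
  Match 2 -- 5
  Match 3 -- 8
  Match 4 -- 7
  No augmenting path remains.

Step 3: Verify this is maximum:
  Matching size 4 = min(|L|, |R|) = min(4, 4), which is an upper bound, so this matching is maximum.

Maximum matching: {(1,6), (2,5), (3,8), (4,7)}
Size: 4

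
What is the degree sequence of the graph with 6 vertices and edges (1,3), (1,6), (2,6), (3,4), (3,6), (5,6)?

Step 1: Count edges incident to each vertex:
  deg(1) = 2 (neighbors: 3, 6)
  deg(2) = 1 (neighbors: 6)
  deg(3) = 3 (neighbors: 1, 4, 6)
  deg(4) = 1 (neighbors: 3)
  deg(5) = 1 (neighbors: 6)
  deg(6) = 4 (neighbors: 1, 2, 3, 5)

Step 2: Sort degrees in non-increasing order:
  Degrees: [2, 1, 3, 1, 1, 4] -> sorted: [4, 3, 2, 1, 1, 1]

Degree sequence: [4, 3, 2, 1, 1, 1]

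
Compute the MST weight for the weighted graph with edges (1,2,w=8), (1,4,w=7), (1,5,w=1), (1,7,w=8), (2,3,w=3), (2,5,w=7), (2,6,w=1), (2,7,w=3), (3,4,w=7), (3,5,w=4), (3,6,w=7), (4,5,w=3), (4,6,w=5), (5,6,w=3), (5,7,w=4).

Apply Kruskal's algorithm (sort edges by weight, add if no cycle):

Sorted edges by weight:
  (1,5) w=1
  (2,6) w=1
  (2,3) w=3
  (2,7) w=3
  (4,5) w=3
  (5,6) w=3
  (3,5) w=4
  (5,7) w=4
  (4,6) w=5
  (1,4) w=7
  (2,5) w=7
  (3,4) w=7
  (3,6) w=7
  (1,2) w=8
  (1,7) w=8

Add edge (1,5) w=1 -- no cycle. Running total: 1
Add edge (2,6) w=1 -- no cycle. Running total: 2
Add edge (2,3) w=3 -- no cycle. Running total: 5
Add edge (2,7) w=3 -- no cycle. Running total: 8
Add edge (4,5) w=3 -- no cycle. Running total: 11
Add edge (5,6) w=3 -- no cycle. Running total: 14

MST edges: (1,5,w=1), (2,6,w=1), (2,3,w=3), (2,7,w=3), (4,5,w=3), (5,6,w=3)
Total MST weight: 1 + 1 + 3 + 3 + 3 + 3 = 14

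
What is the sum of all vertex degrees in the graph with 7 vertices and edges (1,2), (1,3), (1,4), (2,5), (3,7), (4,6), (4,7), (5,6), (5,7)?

Step 1: Count edges incident to each vertex:
  deg(1) = 3 (neighbors: 2, 3, 4)
  deg(2) = 2 (neighbors: 1, 5)
  deg(3) = 2 (neighbors: 1, 7)
  deg(4) = 3 (neighbors: 1, 6, 7)
  deg(5) = 3 (neighbors: 2, 6, 7)
  deg(6) = 2 (neighbors: 4, 5)
  deg(7) = 3 (neighbors: 3, 4, 5)

Step 2: Sum all degrees:
  3 + 2 + 2 + 3 + 3 + 2 + 3 = 18

Verification: sum of degrees = 2 * |E| = 2 * 9 = 18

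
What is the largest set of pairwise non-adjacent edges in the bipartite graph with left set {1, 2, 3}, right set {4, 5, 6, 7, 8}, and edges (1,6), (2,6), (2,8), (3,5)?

Step 1: List the neighbors of each left vertex:
  1: 6
  2: 6, 8
  3: 5

Step 2: Greedily match left vertices, then look for augmenting paths:
  Match 1 -- 6
  Match 2 -- 8
  Match 3 -- 5
  No augmenting path remains.

Step 3: Verify this is maximum:
  Matching size 3 = min(|L|, |R|) = min(3, 5), which is an upper bound, so this matching is maximum.

Maximum matching: {(1,6), (2,8), (3,5)}
Size: 3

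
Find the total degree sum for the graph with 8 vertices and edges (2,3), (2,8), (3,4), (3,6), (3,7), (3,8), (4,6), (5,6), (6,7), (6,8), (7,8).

Step 1: Count edges incident to each vertex:
  deg(1) = 0 (neighbors: none)
  deg(2) = 2 (neighbors: 3, 8)
  deg(3) = 5 (neighbors: 2, 4, 6, 7, 8)
  deg(4) = 2 (neighbors: 3, 6)
  deg(5) = 1 (neighbors: 6)
  deg(6) = 5 (neighbors: 3, 4, 5, 7, 8)
  deg(7) = 3 (neighbors: 3, 6, 8)
  deg(8) = 4 (neighbors: 2, 3, 6, 7)

Step 2: Sum all degrees:
  0 + 2 + 5 + 2 + 1 + 5 + 3 + 4 = 22

Verification: sum of degrees = 2 * |E| = 2 * 11 = 22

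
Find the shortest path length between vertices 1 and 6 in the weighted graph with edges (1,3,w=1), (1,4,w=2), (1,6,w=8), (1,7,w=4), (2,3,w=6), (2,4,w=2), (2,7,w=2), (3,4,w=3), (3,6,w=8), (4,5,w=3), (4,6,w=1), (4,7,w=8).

Step 1: Build adjacency list with weights:
  1: 3(w=1), 4(w=2), 6(w=8), 7(w=4)
  2: 3(w=6), 4(w=2), 7(w=2)
  3: 1(w=1), 2(w=6), 4(w=3), 6(w=8)
  4: 1(w=2), 2(w=2), 3(w=3), 5(w=3), 6(w=1), 7(w=8)
  5: 4(w=3)
  6: 1(w=8), 3(w=8), 4(w=1)
  7: 1(w=4), 2(w=2), 4(w=8)

Step 2: Apply Dijkstra's algorithm from vertex 1:
  Visit vertex 1 (distance=0)
    Update dist[3] = 1
    Update dist[4] = 2
    Update dist[6] = 8
    Update dist[7] = 4
  Visit vertex 3 (distance=1)
    Update dist[2] = 7
  Visit vertex 4 (distance=2)
    Update dist[2] = 4
    Update dist[5] = 5
    Update dist[6] = 3
  Visit vertex 6 (distance=3)

Step 3: Shortest path: 1 -> 4 -> 6
Total weight: 2 + 1 = 3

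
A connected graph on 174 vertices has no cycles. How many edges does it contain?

A tree on n vertices always has exactly n - 1 edges.
For n = 174: edges = 174 - 1 = 173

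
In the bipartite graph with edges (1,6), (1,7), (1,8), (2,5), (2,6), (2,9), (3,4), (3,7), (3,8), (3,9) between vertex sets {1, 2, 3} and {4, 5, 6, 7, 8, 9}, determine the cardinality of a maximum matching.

Step 1: List the neighbors of each left vertex:
  1: 6, 7, 8
  2: 5, 6, 9
  3: 4, 7, 8, 9

Step 2: Greedily match left vertices, then look for augmenting paths:
  Match 1 -- 6
  Match 2 -- 5
  Match 3 -- 4
  No augmenting path remains.

Step 3: Verify this is maximum:
  Matching size 3 = min(|L|, |R|) = min(3, 6), which is an upper bound, so this matching is maximum.

Maximum matching: {(1,6), (2,5), (3,4)}
Size: 3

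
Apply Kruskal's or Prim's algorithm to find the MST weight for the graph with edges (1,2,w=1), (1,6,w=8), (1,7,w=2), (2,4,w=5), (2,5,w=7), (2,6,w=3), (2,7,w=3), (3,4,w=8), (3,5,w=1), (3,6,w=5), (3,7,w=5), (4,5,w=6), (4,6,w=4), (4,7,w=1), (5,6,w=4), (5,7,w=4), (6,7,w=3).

Apply Kruskal's algorithm (sort edges by weight, add if no cycle):

Sorted edges by weight:
  (1,2) w=1
  (3,5) w=1
  (4,7) w=1
  (1,7) w=2
  (2,6) w=3
  (2,7) w=3
  (6,7) w=3
  (4,6) w=4
  (5,6) w=4
  (5,7) w=4
  (2,4) w=5
  (3,6) w=5
  (3,7) w=5
  (4,5) w=6
  (2,5) w=7
  (1,6) w=8
  (3,4) w=8

Add edge (1,2) w=1 -- no cycle. Running total: 1
Add edge (3,5) w=1 -- no cycle. Running total: 2
Add edge (4,7) w=1 -- no cycle. Running total: 3
Add edge (1,7) w=2 -- no cycle. Running total: 5
Add edge (2,6) w=3 -- no cycle. Running total: 8
Skip edge (2,7) w=3 -- would create cycle
Skip edge (6,7) w=3 -- would create cycle
Skip edge (4,6) w=4 -- would create cycle
Add edge (5,6) w=4 -- no cycle. Running total: 12

MST edges: (1,2,w=1), (3,5,w=1), (4,7,w=1), (1,7,w=2), (2,6,w=3), (5,6,w=4)
Total MST weight: 1 + 1 + 1 + 2 + 3 + 4 = 12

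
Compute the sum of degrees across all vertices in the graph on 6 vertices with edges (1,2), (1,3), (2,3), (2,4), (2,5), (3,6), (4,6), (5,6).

Step 1: Count edges incident to each vertex:
  deg(1) = 2 (neighbors: 2, 3)
  deg(2) = 4 (neighbors: 1, 3, 4, 5)
  deg(3) = 3 (neighbors: 1, 2, 6)
  deg(4) = 2 (neighbors: 2, 6)
  deg(5) = 2 (neighbors: 2, 6)
  deg(6) = 3 (neighbors: 3, 4, 5)

Step 2: Sum all degrees:
  2 + 4 + 3 + 2 + 2 + 3 = 16

Verification: sum of degrees = 2 * |E| = 2 * 8 = 16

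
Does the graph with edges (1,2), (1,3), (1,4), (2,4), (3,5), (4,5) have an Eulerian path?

Step 1: Find the degree of each vertex:
  deg(1) = 3
  deg(2) = 2
  deg(3) = 2
  deg(4) = 3
  deg(5) = 2

Step 2: Count vertices with odd degree:
  Odd-degree vertices: 1, 4 (2 total)

Step 3: Apply Euler's theorem:
  - Eulerian circuit exists iff graph is connected and all vertices have even degree
  - Eulerian path exists iff graph is connected and has 0 or 2 odd-degree vertices

Graph is connected with exactly 2 odd-degree vertices (1, 4).
Eulerian path exists (starting and ending at the odd-degree vertices), but no Eulerian circuit.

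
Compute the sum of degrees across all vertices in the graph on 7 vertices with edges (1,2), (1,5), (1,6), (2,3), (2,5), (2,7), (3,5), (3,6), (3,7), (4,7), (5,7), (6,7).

Step 1: Count edges incident to each vertex:
  deg(1) = 3 (neighbors: 2, 5, 6)
  deg(2) = 4 (neighbors: 1, 3, 5, 7)
  deg(3) = 4 (neighbors: 2, 5, 6, 7)
  deg(4) = 1 (neighbors: 7)
  deg(5) = 4 (neighbors: 1, 2, 3, 7)
  deg(6) = 3 (neighbors: 1, 3, 7)
  deg(7) = 5 (neighbors: 2, 3, 4, 5, 6)

Step 2: Sum all degrees:
  3 + 4 + 4 + 1 + 4 + 3 + 5 = 24

Verification: sum of degrees = 2 * |E| = 2 * 12 = 24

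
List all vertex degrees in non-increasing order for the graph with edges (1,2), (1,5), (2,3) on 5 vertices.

Step 1: Count edges incident to each vertex:
  deg(1) = 2 (neighbors: 2, 5)
  deg(2) = 2 (neighbors: 1, 3)
  deg(3) = 1 (neighbors: 2)
  deg(4) = 0 (neighbors: none)
  deg(5) = 1 (neighbors: 1)

Step 2: Sort degrees in non-increasing order:
  Degrees: [2, 2, 1, 0, 1] -> sorted: [2, 2, 1, 1, 0]

Degree sequence: [2, 2, 1, 1, 0]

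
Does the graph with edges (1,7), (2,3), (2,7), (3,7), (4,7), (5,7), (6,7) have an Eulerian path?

Step 1: Find the degree of each vertex:
  deg(1) = 1
  deg(2) = 2
  deg(3) = 2
  deg(4) = 1
  deg(5) = 1
  deg(6) = 1
  deg(7) = 6

Step 2: Count vertices with odd degree:
  Odd-degree vertices: 1, 4, 5, 6 (4 total)

Step 3: Apply Euler's theorem:
  - Eulerian circuit exists iff graph is connected and all vertices have even degree
  - Eulerian path exists iff graph is connected and has 0 or 2 odd-degree vertices

Graph has 4 odd-degree vertices (need 0 or 2).
Neither Eulerian path nor Eulerian circuit exists.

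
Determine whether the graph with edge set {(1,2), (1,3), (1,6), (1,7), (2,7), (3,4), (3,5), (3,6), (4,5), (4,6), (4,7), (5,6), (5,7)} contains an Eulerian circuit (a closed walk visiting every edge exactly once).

Step 1: Find the degree of each vertex:
  deg(1) = 4
  deg(2) = 2
  deg(3) = 4
  deg(4) = 4
  deg(5) = 4
  deg(6) = 4
  deg(7) = 4

Step 2: Count vertices with odd degree:
  All vertices have even degree (0 odd-degree vertices)

Step 3: Apply Euler's theorem:
  - Eulerian circuit exists iff graph is connected and all vertices have even degree
  - Eulerian path exists iff graph is connected and has 0 or 2 odd-degree vertices

Graph is connected with 0 odd-degree vertices.
Both Eulerian circuit and Eulerian path exist.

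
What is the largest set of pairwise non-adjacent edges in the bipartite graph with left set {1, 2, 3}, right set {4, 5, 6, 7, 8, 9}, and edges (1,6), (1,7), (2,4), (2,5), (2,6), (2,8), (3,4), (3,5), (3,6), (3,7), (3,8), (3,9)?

Step 1: List the neighbors of each left vertex:
  1: 6, 7
  2: 4, 5, 6, 8
  3: 4, 5, 6, 7, 8, 9

Step 2: Greedily match left vertices, then look for augmenting paths:
  Match 1 -- 6
  Match 2 -- 4
  Match 3 -- 5
  No augmenting path remains.

Step 3: Verify this is maximum:
  Matching size 3 = min(|L|, |R|) = min(3, 6), which is an upper bound, so this matching is maximum.

Maximum matching: {(1,6), (2,4), (3,5)}
Size: 3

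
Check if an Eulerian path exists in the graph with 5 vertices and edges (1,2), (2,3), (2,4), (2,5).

Step 1: Find the degree of each vertex:
  deg(1) = 1
  deg(2) = 4
  deg(3) = 1
  deg(4) = 1
  deg(5) = 1

Step 2: Count vertices with odd degree:
  Odd-degree vertices: 1, 3, 4, 5 (4 total)

Step 3: Apply Euler's theorem:
  - Eulerian circuit exists iff graph is connected and all vertices have even degree
  - Eulerian path exists iff graph is connected and has 0 or 2 odd-degree vertices

Graph has 4 odd-degree vertices (need 0 or 2).
Neither Eulerian path nor Eulerian circuit exists.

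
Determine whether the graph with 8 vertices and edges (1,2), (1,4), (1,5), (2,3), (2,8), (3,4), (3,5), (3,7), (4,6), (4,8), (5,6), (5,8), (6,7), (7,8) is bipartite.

Step 1: Attempt 2-coloring using BFS:
  Start at vertex 1, assign color 0
  Color vertex 2 with color 1 (neighbor of 1)
  Color vertex 4 with color 1 (neighbor of 1)
  Color vertex 5 with color 1 (neighbor of 1)
  Color vertex 3 with color 0 (neighbor of 2)
  Color vertex 8 with color 0 (neighbor of 2)
  Color vertex 6 with color 0 (neighbor of 4)
  Color vertex 7 with color 1 (neighbor of 3)

Step 2: 2-coloring succeeded. No conflicts found.
  Set A (color 0): {1, 3, 6, 8}
  Set B (color 1): {2, 4, 5, 7}

The graph is bipartite with partition {1, 3, 6, 8}, {2, 4, 5, 7}.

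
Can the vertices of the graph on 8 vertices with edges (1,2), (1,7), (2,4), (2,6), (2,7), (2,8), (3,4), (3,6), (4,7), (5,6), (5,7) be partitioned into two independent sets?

Step 1: Attempt 2-coloring using BFS:
  Start at vertex 1, assign color 0
  Color vertex 2 with color 1 (neighbor of 1)
  Color vertex 7 with color 1 (neighbor of 1)
  Color vertex 4 with color 0 (neighbor of 2)
  Color vertex 6 with color 0 (neighbor of 2)

Step 2: Conflict found! Vertices 2 and 7 are adjacent but have the same color.
This means the graph contains an odd cycle.

The graph is NOT bipartite.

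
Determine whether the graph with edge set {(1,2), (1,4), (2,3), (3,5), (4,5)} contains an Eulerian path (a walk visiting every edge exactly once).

Step 1: Find the degree of each vertex:
  deg(1) = 2
  deg(2) = 2
  deg(3) = 2
  deg(4) = 2
  deg(5) = 2

Step 2: Count vertices with odd degree:
  All vertices have even degree (0 odd-degree vertices)

Step 3: Apply Euler's theorem:
  - Eulerian circuit exists iff graph is connected and all vertices have even degree
  - Eulerian path exists iff graph is connected and has 0 or 2 odd-degree vertices

Graph is connected with 0 odd-degree vertices.
Both Eulerian circuit and Eulerian path exist.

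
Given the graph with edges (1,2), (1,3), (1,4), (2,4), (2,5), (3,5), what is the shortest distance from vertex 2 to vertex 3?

Step 1: Build adjacency list:
  1: 2, 3, 4
  2: 1, 4, 5
  3: 1, 5
  4: 1, 2
  5: 2, 3

Step 2: BFS from vertex 2 to find shortest path to 3:
  vertex 1 reached at distance 1
  vertex 4 reached at distance 1
  vertex 5 reached at distance 1
  vertex 3 reached at distance 2

Step 3: Shortest path: 2 -> 1 -> 3
Path length: 2 edges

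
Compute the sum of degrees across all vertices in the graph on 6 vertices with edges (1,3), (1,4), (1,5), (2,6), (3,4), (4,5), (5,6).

Step 1: Count edges incident to each vertex:
  deg(1) = 3 (neighbors: 3, 4, 5)
  deg(2) = 1 (neighbors: 6)
  deg(3) = 2 (neighbors: 1, 4)
  deg(4) = 3 (neighbors: 1, 3, 5)
  deg(5) = 3 (neighbors: 1, 4, 6)
  deg(6) = 2 (neighbors: 2, 5)

Step 2: Sum all degrees:
  3 + 1 + 2 + 3 + 3 + 2 = 14

Verification: sum of degrees = 2 * |E| = 2 * 7 = 14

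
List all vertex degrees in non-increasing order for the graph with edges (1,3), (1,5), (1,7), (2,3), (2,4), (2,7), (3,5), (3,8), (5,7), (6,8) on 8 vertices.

Step 1: Count edges incident to each vertex:
  deg(1) = 3 (neighbors: 3, 5, 7)
  deg(2) = 3 (neighbors: 3, 4, 7)
  deg(3) = 4 (neighbors: 1, 2, 5, 8)
  deg(4) = 1 (neighbors: 2)
  deg(5) = 3 (neighbors: 1, 3, 7)
  deg(6) = 1 (neighbors: 8)
  deg(7) = 3 (neighbors: 1, 2, 5)
  deg(8) = 2 (neighbors: 3, 6)

Step 2: Sort degrees in non-increasing order:
  Degrees: [3, 3, 4, 1, 3, 1, 3, 2] -> sorted: [4, 3, 3, 3, 3, 2, 1, 1]

Degree sequence: [4, 3, 3, 3, 3, 2, 1, 1]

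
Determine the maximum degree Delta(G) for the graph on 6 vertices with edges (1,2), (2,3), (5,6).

Step 1: Count edges incident to each vertex:
  deg(1) = 1 (neighbors: 2)
  deg(2) = 2 (neighbors: 1, 3)
  deg(3) = 1 (neighbors: 2)
  deg(4) = 0 (neighbors: none)
  deg(5) = 1 (neighbors: 6)
  deg(6) = 1 (neighbors: 5)

Step 2: Find maximum:
  max(1, 2, 1, 0, 1, 1) = 2 (vertex 2)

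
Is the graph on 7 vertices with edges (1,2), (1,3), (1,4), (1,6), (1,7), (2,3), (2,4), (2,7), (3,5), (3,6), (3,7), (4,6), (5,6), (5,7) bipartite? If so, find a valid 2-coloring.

Step 1: Attempt 2-coloring using BFS:
  Start at vertex 1, assign color 0
  Color vertex 2 with color 1 (neighbor of 1)
  Color vertex 3 with color 1 (neighbor of 1)
  Color vertex 4 with color 1 (neighbor of 1)
  Color vertex 6 with color 1 (neighbor of 1)
  Color vertex 7 with color 1 (neighbor of 1)

Step 2: Conflict found! Vertices 2 and 3 are adjacent but have the same color.
This means the graph contains an odd cycle.

The graph is NOT bipartite.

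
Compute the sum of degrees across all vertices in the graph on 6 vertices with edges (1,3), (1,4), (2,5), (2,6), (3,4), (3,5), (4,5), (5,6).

Step 1: Count edges incident to each vertex:
  deg(1) = 2 (neighbors: 3, 4)
  deg(2) = 2 (neighbors: 5, 6)
  deg(3) = 3 (neighbors: 1, 4, 5)
  deg(4) = 3 (neighbors: 1, 3, 5)
  deg(5) = 4 (neighbors: 2, 3, 4, 6)
  deg(6) = 2 (neighbors: 2, 5)

Step 2: Sum all degrees:
  2 + 2 + 3 + 3 + 4 + 2 = 16

Verification: sum of degrees = 2 * |E| = 2 * 8 = 16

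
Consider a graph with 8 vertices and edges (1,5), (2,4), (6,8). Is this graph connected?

Step 1: Build adjacency list from edges:
  1: 5
  2: 4
  3: (none)
  4: 2
  5: 1
  6: 8
  7: (none)
  8: 6

Step 2: Run BFS/DFS from vertex 1:
  Visited: {1, 5}
  Reached 2 of 8 vertices

Step 3: Only 2 of 8 vertices reached. Graph is disconnected.
Connected components: {1, 5}, {2, 4}, {3}, {6, 8}, {7}
Answer: No, the graph is not connected (5 components).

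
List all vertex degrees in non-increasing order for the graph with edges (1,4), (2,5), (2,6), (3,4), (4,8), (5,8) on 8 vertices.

Step 1: Count edges incident to each vertex:
  deg(1) = 1 (neighbors: 4)
  deg(2) = 2 (neighbors: 5, 6)
  deg(3) = 1 (neighbors: 4)
  deg(4) = 3 (neighbors: 1, 3, 8)
  deg(5) = 2 (neighbors: 2, 8)
  deg(6) = 1 (neighbors: 2)
  deg(7) = 0 (neighbors: none)
  deg(8) = 2 (neighbors: 4, 5)

Step 2: Sort degrees in non-increasing order:
  Degrees: [1, 2, 1, 3, 2, 1, 0, 2] -> sorted: [3, 2, 2, 2, 1, 1, 1, 0]

Degree sequence: [3, 2, 2, 2, 1, 1, 1, 0]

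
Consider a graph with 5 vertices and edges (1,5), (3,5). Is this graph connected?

Step 1: Build adjacency list from edges:
  1: 5
  2: (none)
  3: 5
  4: (none)
  5: 1, 3

Step 2: Run BFS/DFS from vertex 1:
  Visited: {1, 5, 3}
  Reached 3 of 5 vertices

Step 3: Only 3 of 5 vertices reached. Graph is disconnected.
Connected components: {1, 3, 5}, {2}, {4}
Answer: No, the graph is not connected (3 components).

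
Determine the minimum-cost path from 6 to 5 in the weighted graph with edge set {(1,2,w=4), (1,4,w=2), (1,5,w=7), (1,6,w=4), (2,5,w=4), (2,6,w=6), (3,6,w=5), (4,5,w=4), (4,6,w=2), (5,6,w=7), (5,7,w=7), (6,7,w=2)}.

Step 1: Build adjacency list with weights:
  1: 2(w=4), 4(w=2), 5(w=7), 6(w=4)
  2: 1(w=4), 5(w=4), 6(w=6)
  3: 6(w=5)
  4: 1(w=2), 5(w=4), 6(w=2)
  5: 1(w=7), 2(w=4), 4(w=4), 6(w=7), 7(w=7)
  6: 1(w=4), 2(w=6), 3(w=5), 4(w=2), 5(w=7), 7(w=2)
  7: 5(w=7), 6(w=2)

Step 2: Apply Dijkstra's algorithm from vertex 6:
  Visit vertex 6 (distance=0)
    Update dist[1] = 4
    Update dist[2] = 6
    Update dist[3] = 5
    Update dist[4] = 2
    Update dist[5] = 7
    Update dist[7] = 2
  Visit vertex 4 (distance=2)
    Update dist[5] = 6
  Visit vertex 7 (distance=2)
  Visit vertex 1 (distance=4)
  Visit vertex 3 (distance=5)
  Visit vertex 2 (distance=6)
  Visit vertex 5 (distance=6)

Step 3: Shortest path: 6 -> 4 -> 5
Total weight: 2 + 4 = 6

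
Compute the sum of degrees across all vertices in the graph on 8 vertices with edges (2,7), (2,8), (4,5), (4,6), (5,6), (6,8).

Step 1: Count edges incident to each vertex:
  deg(1) = 0 (neighbors: none)
  deg(2) = 2 (neighbors: 7, 8)
  deg(3) = 0 (neighbors: none)
  deg(4) = 2 (neighbors: 5, 6)
  deg(5) = 2 (neighbors: 4, 6)
  deg(6) = 3 (neighbors: 4, 5, 8)
  deg(7) = 1 (neighbors: 2)
  deg(8) = 2 (neighbors: 2, 6)

Step 2: Sum all degrees:
  0 + 2 + 0 + 2 + 2 + 3 + 1 + 2 = 12

Verification: sum of degrees = 2 * |E| = 2 * 6 = 12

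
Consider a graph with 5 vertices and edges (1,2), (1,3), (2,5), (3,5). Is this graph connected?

Step 1: Build adjacency list from edges:
  1: 2, 3
  2: 1, 5
  3: 1, 5
  4: (none)
  5: 2, 3

Step 2: Run BFS/DFS from vertex 1:
  Visited: {1, 2, 3, 5}
  Reached 4 of 5 vertices

Step 3: Only 4 of 5 vertices reached. Graph is disconnected.
Connected components: {1, 2, 3, 5}, {4}
Answer: No, the graph is not connected (2 components).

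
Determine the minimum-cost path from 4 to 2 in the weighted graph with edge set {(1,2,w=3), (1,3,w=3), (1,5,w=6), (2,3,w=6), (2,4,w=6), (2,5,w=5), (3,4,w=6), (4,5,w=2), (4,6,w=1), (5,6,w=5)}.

Step 1: Build adjacency list with weights:
  1: 2(w=3), 3(w=3), 5(w=6)
  2: 1(w=3), 3(w=6), 4(w=6), 5(w=5)
  3: 1(w=3), 2(w=6), 4(w=6)
  4: 2(w=6), 3(w=6), 5(w=2), 6(w=1)
  5: 1(w=6), 2(w=5), 4(w=2), 6(w=5)
  6: 4(w=1), 5(w=5)

Step 2: Apply Dijkstra's algorithm from vertex 4:
  Visit vertex 4 (distance=0)
    Update dist[2] = 6
    Update dist[3] = 6
    Update dist[5] = 2
    Update dist[6] = 1
  Visit vertex 6 (distance=1)
  Visit vertex 5 (distance=2)
    Update dist[1] = 8
  Visit vertex 2 (distance=6)

Step 3: Shortest path: 4 -> 2
Total weight: 6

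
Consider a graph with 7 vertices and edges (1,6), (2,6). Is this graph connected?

Step 1: Build adjacency list from edges:
  1: 6
  2: 6
  3: (none)
  4: (none)
  5: (none)
  6: 1, 2
  7: (none)

Step 2: Run BFS/DFS from vertex 1:
  Visited: {1, 6, 2}
  Reached 3 of 7 vertices

Step 3: Only 3 of 7 vertices reached. Graph is disconnected.
Connected components: {1, 2, 6}, {3}, {4}, {5}, {7}
Answer: No, the graph is not connected (5 components).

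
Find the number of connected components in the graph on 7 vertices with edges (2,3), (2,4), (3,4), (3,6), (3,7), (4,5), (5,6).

Step 1: Build adjacency list from edges:
  1: (none)
  2: 3, 4
  3: 2, 4, 6, 7
  4: 2, 3, 5
  5: 4, 6
  6: 3, 5
  7: 3

Step 2: Run BFS/DFS from vertex 1:
  Visited: {1}
  Reached 1 of 7 vertices

Step 3: Only 1 of 7 vertices reached. Graph is disconnected.
Connected components: {1}, {2, 3, 4, 5, 6, 7}
Number of connected components: 2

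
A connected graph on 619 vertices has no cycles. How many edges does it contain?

A tree on n vertices always has exactly n - 1 edges.
For n = 619: edges = 619 - 1 = 618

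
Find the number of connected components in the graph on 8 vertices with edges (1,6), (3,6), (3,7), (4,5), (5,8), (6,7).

Step 1: Build adjacency list from edges:
  1: 6
  2: (none)
  3: 6, 7
  4: 5
  5: 4, 8
  6: 1, 3, 7
  7: 3, 6
  8: 5

Step 2: Run BFS/DFS from vertex 1:
  Visited: {1, 6, 3, 7}
  Reached 4 of 8 vertices

Step 3: Only 4 of 8 vertices reached. Graph is disconnected.
Connected components: {1, 3, 6, 7}, {2}, {4, 5, 8}
Number of connected components: 3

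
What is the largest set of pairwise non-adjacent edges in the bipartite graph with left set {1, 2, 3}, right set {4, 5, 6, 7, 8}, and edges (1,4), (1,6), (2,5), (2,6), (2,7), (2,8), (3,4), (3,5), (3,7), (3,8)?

Step 1: List the neighbors of each left vertex:
  1: 4, 6
  2: 5, 6, 7, 8
  3: 4, 5, 7, 8

Step 2: Greedily match left vertices, then look for augmenting paths:
  Match 1 -- 4
  Match 2 -- 5
  Match 3 -- 7
  No augmenting path remains.

Step 3: Verify this is maximum:
  Matching size 3 = min(|L|, |R|) = min(3, 5), which is an upper bound, so this matching is maximum.

Maximum matching: {(1,4), (2,5), (3,7)}
Size: 3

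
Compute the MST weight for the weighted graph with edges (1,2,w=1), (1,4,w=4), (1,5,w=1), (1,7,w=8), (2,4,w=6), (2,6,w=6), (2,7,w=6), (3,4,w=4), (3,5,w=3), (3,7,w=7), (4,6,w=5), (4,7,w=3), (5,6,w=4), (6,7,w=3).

Apply Kruskal's algorithm (sort edges by weight, add if no cycle):

Sorted edges by weight:
  (1,5) w=1
  (1,2) w=1
  (3,5) w=3
  (4,7) w=3
  (6,7) w=3
  (1,4) w=4
  (3,4) w=4
  (5,6) w=4
  (4,6) w=5
  (2,7) w=6
  (2,6) w=6
  (2,4) w=6
  (3,7) w=7
  (1,7) w=8

Add edge (1,5) w=1 -- no cycle. Running total: 1
Add edge (1,2) w=1 -- no cycle. Running total: 2
Add edge (3,5) w=3 -- no cycle. Running total: 5
Add edge (4,7) w=3 -- no cycle. Running total: 8
Add edge (6,7) w=3 -- no cycle. Running total: 11
Add edge (1,4) w=4 -- no cycle. Running total: 15

MST edges: (1,5,w=1), (1,2,w=1), (3,5,w=3), (4,7,w=3), (6,7,w=3), (1,4,w=4)
Total MST weight: 1 + 1 + 3 + 3 + 3 + 4 = 15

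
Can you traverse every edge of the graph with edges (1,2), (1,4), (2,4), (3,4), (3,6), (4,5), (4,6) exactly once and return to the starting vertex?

Step 1: Find the degree of each vertex:
  deg(1) = 2
  deg(2) = 2
  deg(3) = 2
  deg(4) = 5
  deg(5) = 1
  deg(6) = 2

Step 2: Count vertices with odd degree:
  Odd-degree vertices: 4, 5 (2 total)

Step 3: Apply Euler's theorem:
  - Eulerian circuit exists iff graph is connected and all vertices have even degree
  - Eulerian path exists iff graph is connected and has 0 or 2 odd-degree vertices

Graph is connected with exactly 2 odd-degree vertices (4, 5).
Eulerian path exists (starting and ending at the odd-degree vertices), but no Eulerian circuit.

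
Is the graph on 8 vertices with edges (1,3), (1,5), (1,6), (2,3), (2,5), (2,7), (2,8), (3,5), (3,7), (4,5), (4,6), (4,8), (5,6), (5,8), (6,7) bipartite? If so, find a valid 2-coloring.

Step 1: Attempt 2-coloring using BFS:
  Start at vertex 1, assign color 0
  Color vertex 3 with color 1 (neighbor of 1)
  Color vertex 5 with color 1 (neighbor of 1)
  Color vertex 6 with color 1 (neighbor of 1)
  Color vertex 2 with color 0 (neighbor of 3)

Step 2: Conflict found! Vertices 3 and 5 are adjacent but have the same color.
This means the graph contains an odd cycle.

The graph is NOT bipartite.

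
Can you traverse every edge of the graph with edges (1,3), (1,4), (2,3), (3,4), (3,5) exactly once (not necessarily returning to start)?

Step 1: Find the degree of each vertex:
  deg(1) = 2
  deg(2) = 1
  deg(3) = 4
  deg(4) = 2
  deg(5) = 1

Step 2: Count vertices with odd degree:
  Odd-degree vertices: 2, 5 (2 total)

Step 3: Apply Euler's theorem:
  - Eulerian circuit exists iff graph is connected and all vertices have even degree
  - Eulerian path exists iff graph is connected and has 0 or 2 odd-degree vertices

Graph is connected with exactly 2 odd-degree vertices (2, 5).
Eulerian path exists (starting and ending at the odd-degree vertices), but no Eulerian circuit.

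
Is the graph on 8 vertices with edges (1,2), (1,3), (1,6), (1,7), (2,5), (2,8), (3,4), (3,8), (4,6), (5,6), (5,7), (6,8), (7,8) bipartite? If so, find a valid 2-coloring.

Step 1: Attempt 2-coloring using BFS:
  Start at vertex 1, assign color 0
  Color vertex 2 with color 1 (neighbor of 1)
  Color vertex 3 with color 1 (neighbor of 1)
  Color vertex 6 with color 1 (neighbor of 1)
  Color vertex 7 with color 1 (neighbor of 1)
  Color vertex 5 with color 0 (neighbor of 2)
  Color vertex 8 with color 0 (neighbor of 2)
  Color vertex 4 with color 0 (neighbor of 3)

Step 2: 2-coloring succeeded. No conflicts found.
  Set A (color 0): {1, 4, 5, 8}
  Set B (color 1): {2, 3, 6, 7}

The graph is bipartite with partition {1, 4, 5, 8}, {2, 3, 6, 7}.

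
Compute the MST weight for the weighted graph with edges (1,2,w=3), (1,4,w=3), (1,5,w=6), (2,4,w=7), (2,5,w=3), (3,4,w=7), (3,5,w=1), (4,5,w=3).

Apply Kruskal's algorithm (sort edges by weight, add if no cycle):

Sorted edges by weight:
  (3,5) w=1
  (1,4) w=3
  (1,2) w=3
  (2,5) w=3
  (4,5) w=3
  (1,5) w=6
  (2,4) w=7
  (3,4) w=7

Add edge (3,5) w=1 -- no cycle. Running total: 1
Add edge (1,4) w=3 -- no cycle. Running total: 4
Add edge (1,2) w=3 -- no cycle. Running total: 7
Add edge (2,5) w=3 -- no cycle. Running total: 10

MST edges: (3,5,w=1), (1,4,w=3), (1,2,w=3), (2,5,w=3)
Total MST weight: 1 + 3 + 3 + 3 = 10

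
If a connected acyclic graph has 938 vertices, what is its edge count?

A tree on n vertices always has exactly n - 1 edges.
For n = 938: edges = 938 - 1 = 937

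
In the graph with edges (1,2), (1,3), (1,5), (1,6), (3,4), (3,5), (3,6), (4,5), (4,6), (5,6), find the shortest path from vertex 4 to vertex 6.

Step 1: Build adjacency list:
  1: 2, 3, 5, 6
  2: 1
  3: 1, 4, 5, 6
  4: 3, 5, 6
  5: 1, 3, 4, 6
  6: 1, 3, 4, 5

Step 2: BFS from vertex 4 to find shortest path to 6:
  vertex 3 reached at distance 1
  vertex 5 reached at distance 1
  vertex 6 reached at distance 1

Step 3: Shortest path: 4 -> 6
Path length: 1 edge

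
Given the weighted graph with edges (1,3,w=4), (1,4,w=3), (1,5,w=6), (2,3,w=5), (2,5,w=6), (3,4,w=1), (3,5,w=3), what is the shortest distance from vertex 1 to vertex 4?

Step 1: Build adjacency list with weights:
  1: 3(w=4), 4(w=3), 5(w=6)
  2: 3(w=5), 5(w=6)
  3: 1(w=4), 2(w=5), 4(w=1), 5(w=3)
  4: 1(w=3), 3(w=1)
  5: 1(w=6), 2(w=6), 3(w=3)

Step 2: Apply Dijkstra's algorithm from vertex 1:
  Visit vertex 1 (distance=0)
    Update dist[3] = 4
    Update dist[4] = 3
    Update dist[5] = 6
  Visit vertex 4 (distance=3)

Step 3: Shortest path: 1 -> 4
Total weight: 3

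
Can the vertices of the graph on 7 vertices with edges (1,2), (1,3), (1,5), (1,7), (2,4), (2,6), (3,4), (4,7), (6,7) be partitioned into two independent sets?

Step 1: Attempt 2-coloring using BFS:
  Start at vertex 1, assign color 0
  Color vertex 2 with color 1 (neighbor of 1)
  Color vertex 3 with color 1 (neighbor of 1)
  Color vertex 5 with color 1 (neighbor of 1)
  Color vertex 7 with color 1 (neighbor of 1)
  Color vertex 4 with color 0 (neighbor of 2)
  Color vertex 6 with color 0 (neighbor of 2)

Step 2: 2-coloring succeeded. No conflicts found.
  Set A (color 0): {1, 4, 6}
  Set B (color 1): {2, 3, 5, 7}

The graph is bipartite with partition {1, 4, 6}, {2, 3, 5, 7}.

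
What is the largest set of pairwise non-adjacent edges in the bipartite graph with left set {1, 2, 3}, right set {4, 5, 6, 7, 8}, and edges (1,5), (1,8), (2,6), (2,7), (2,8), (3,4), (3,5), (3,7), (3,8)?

Step 1: List the neighbors of each left vertex:
  1: 5, 8
  2: 6, 7, 8
  3: 4, 5, 7, 8

Step 2: Greedily match left vertices, then look for augmenting paths:
  Match 1 -- 5
  Match 2 -- 6
  Match 3 -- 4
  No augmenting path remains.

Step 3: Verify this is maximum:
  Matching size 3 = min(|L|, |R|) = min(3, 5), which is an upper bound, so this matching is maximum.

Maximum matching: {(1,5), (2,6), (3,4)}
Size: 3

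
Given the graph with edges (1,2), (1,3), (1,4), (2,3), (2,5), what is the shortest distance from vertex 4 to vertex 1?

Step 1: Build adjacency list:
  1: 2, 3, 4
  2: 1, 3, 5
  3: 1, 2
  4: 1
  5: 2

Step 2: BFS from vertex 4 to find shortest path to 1:
  vertex 1 reached at distance 1

Step 3: Shortest path: 4 -> 1
Path length: 1 edge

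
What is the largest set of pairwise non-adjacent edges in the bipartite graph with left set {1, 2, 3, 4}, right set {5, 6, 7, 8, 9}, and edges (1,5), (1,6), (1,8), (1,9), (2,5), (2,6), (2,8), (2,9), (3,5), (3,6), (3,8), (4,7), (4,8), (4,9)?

Step 1: List the neighbors of each left vertex:
  1: 5, 6, 8, 9
  2: 5, 6, 8, 9
  3: 5, 6, 8
  4: 7, 8, 9

Step 2: Greedily match left vertices, then look for augmenting paths:
  Match 1 -- 5
  Match 2 -- 6
  Match 3 -- 8
  Match 4 -- 7
  No augmenting path remains.

Step 3: Verify this is maximum:
  Matching size 4 = min(|L|, |R|) = min(4, 5), which is an upper bound, so this matching is maximum.

Maximum matching: {(1,5), (2,6), (3,8), (4,7)}
Size: 4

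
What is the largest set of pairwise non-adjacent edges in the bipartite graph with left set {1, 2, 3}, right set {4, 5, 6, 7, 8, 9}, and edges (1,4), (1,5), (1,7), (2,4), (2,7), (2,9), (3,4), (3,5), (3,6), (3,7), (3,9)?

Step 1: List the neighbors of each left vertex:
  1: 4, 5, 7
  2: 4, 7, 9
  3: 4, 5, 6, 7, 9

Step 2: Greedily match left vertices, then look for augmenting paths:
  Match 1 -- 4
  Match 2 -- 7
  Match 3 -- 5
  No augmenting path remains.

Step 3: Verify this is maximum:
  Matching size 3 = min(|L|, |R|) = min(3, 6), which is an upper bound, so this matching is maximum.

Maximum matching: {(1,4), (2,7), (3,5)}
Size: 3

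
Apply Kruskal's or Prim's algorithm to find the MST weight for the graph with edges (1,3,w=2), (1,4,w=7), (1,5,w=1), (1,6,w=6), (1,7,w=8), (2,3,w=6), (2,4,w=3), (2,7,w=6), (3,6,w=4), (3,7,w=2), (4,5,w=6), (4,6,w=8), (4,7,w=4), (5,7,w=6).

Apply Kruskal's algorithm (sort edges by weight, add if no cycle):

Sorted edges by weight:
  (1,5) w=1
  (1,3) w=2
  (3,7) w=2
  (2,4) w=3
  (3,6) w=4
  (4,7) w=4
  (1,6) w=6
  (2,3) w=6
  (2,7) w=6
  (4,5) w=6
  (5,7) w=6
  (1,4) w=7
  (1,7) w=8
  (4,6) w=8

Add edge (1,5) w=1 -- no cycle. Running total: 1
Add edge (1,3) w=2 -- no cycle. Running total: 3
Add edge (3,7) w=2 -- no cycle. Running total: 5
Add edge (2,4) w=3 -- no cycle. Running total: 8
Add edge (3,6) w=4 -- no cycle. Running total: 12
Add edge (4,7) w=4 -- no cycle. Running total: 16

MST edges: (1,5,w=1), (1,3,w=2), (3,7,w=2), (2,4,w=3), (3,6,w=4), (4,7,w=4)
Total MST weight: 1 + 2 + 2 + 3 + 4 + 4 = 16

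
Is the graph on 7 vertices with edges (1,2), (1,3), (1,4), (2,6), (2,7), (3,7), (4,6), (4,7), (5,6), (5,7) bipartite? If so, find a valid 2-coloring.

Step 1: Attempt 2-coloring using BFS:
  Start at vertex 1, assign color 0
  Color vertex 2 with color 1 (neighbor of 1)
  Color vertex 3 with color 1 (neighbor of 1)
  Color vertex 4 with color 1 (neighbor of 1)
  Color vertex 6 with color 0 (neighbor of 2)
  Color vertex 7 with color 0 (neighbor of 2)
  Color vertex 5 with color 1 (neighbor of 6)

Step 2: 2-coloring succeeded. No conflicts found.
  Set A (color 0): {1, 6, 7}
  Set B (color 1): {2, 3, 4, 5}

The graph is bipartite with partition {1, 6, 7}, {2, 3, 4, 5}.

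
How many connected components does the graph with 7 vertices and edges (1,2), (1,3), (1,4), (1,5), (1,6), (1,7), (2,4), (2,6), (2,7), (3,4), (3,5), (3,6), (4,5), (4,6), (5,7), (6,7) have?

Step 1: Build adjacency list from edges:
  1: 2, 3, 4, 5, 6, 7
  2: 1, 4, 6, 7
  3: 1, 4, 5, 6
  4: 1, 2, 3, 5, 6
  5: 1, 3, 4, 7
  6: 1, 2, 3, 4, 7
  7: 1, 2, 5, 6

Step 2: Run BFS/DFS from vertex 1:
  Visited: {1, 2, 3, 4, 5, 6, 7}
  Reached 7 of 7 vertices

Step 3: All 7 vertices reached from vertex 1, so the graph is connected.
Number of connected components: 1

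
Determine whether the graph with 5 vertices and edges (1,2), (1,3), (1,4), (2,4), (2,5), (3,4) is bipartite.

Step 1: Attempt 2-coloring using BFS:
  Start at vertex 1, assign color 0
  Color vertex 2 with color 1 (neighbor of 1)
  Color vertex 3 with color 1 (neighbor of 1)
  Color vertex 4 with color 1 (neighbor of 1)

Step 2: Conflict found! Vertices 2 and 4 are adjacent but have the same color.
This means the graph contains an odd cycle.

The graph is NOT bipartite.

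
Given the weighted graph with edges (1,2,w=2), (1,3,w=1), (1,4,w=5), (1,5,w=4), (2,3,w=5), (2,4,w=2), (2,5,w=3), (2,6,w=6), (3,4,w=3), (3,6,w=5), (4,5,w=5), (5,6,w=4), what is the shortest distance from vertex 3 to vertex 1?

Step 1: Build adjacency list with weights:
  1: 2(w=2), 3(w=1), 4(w=5), 5(w=4)
  2: 1(w=2), 3(w=5), 4(w=2), 5(w=3), 6(w=6)
  3: 1(w=1), 2(w=5), 4(w=3), 6(w=5)
  4: 1(w=5), 2(w=2), 3(w=3), 5(w=5)
  5: 1(w=4), 2(w=3), 4(w=5), 6(w=4)
  6: 2(w=6), 3(w=5), 5(w=4)

Step 2: Apply Dijkstra's algorithm from vertex 3:
  Visit vertex 3 (distance=0)
    Update dist[1] = 1
    Update dist[2] = 5
    Update dist[4] = 3
    Update dist[6] = 5
  Visit vertex 1 (distance=1)
    Update dist[2] = 3
    Update dist[5] = 5

Step 3: Shortest path: 3 -> 1
Total weight: 1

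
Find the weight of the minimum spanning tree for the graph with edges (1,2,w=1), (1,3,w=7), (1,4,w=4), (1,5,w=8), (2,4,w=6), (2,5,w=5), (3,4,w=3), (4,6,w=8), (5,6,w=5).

Apply Kruskal's algorithm (sort edges by weight, add if no cycle):

Sorted edges by weight:
  (1,2) w=1
  (3,4) w=3
  (1,4) w=4
  (2,5) w=5
  (5,6) w=5
  (2,4) w=6
  (1,3) w=7
  (1,5) w=8
  (4,6) w=8

Add edge (1,2) w=1 -- no cycle. Running total: 1
Add edge (3,4) w=3 -- no cycle. Running total: 4
Add edge (1,4) w=4 -- no cycle. Running total: 8
Add edge (2,5) w=5 -- no cycle. Running total: 13
Add edge (5,6) w=5 -- no cycle. Running total: 18

MST edges: (1,2,w=1), (3,4,w=3), (1,4,w=4), (2,5,w=5), (5,6,w=5)
Total MST weight: 1 + 3 + 4 + 5 + 5 = 18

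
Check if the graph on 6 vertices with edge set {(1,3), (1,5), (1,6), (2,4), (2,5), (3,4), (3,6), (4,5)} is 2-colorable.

Step 1: Attempt 2-coloring using BFS:
  Start at vertex 1, assign color 0
  Color vertex 3 with color 1 (neighbor of 1)
  Color vertex 5 with color 1 (neighbor of 1)
  Color vertex 6 with color 1 (neighbor of 1)
  Color vertex 4 with color 0 (neighbor of 3)

Step 2: Conflict found! Vertices 3 and 6 are adjacent but have the same color.
This means the graph contains an odd cycle.

The graph is NOT bipartite.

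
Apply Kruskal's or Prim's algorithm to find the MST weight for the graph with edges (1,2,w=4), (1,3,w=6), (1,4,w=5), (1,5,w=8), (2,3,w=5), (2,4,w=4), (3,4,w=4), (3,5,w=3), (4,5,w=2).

Apply Kruskal's algorithm (sort edges by weight, add if no cycle):

Sorted edges by weight:
  (4,5) w=2
  (3,5) w=3
  (1,2) w=4
  (2,4) w=4
  (3,4) w=4
  (1,4) w=5
  (2,3) w=5
  (1,3) w=6
  (1,5) w=8

Add edge (4,5) w=2 -- no cycle. Running total: 2
Add edge (3,5) w=3 -- no cycle. Running total: 5
Add edge (1,2) w=4 -- no cycle. Running total: 9
Add edge (2,4) w=4 -- no cycle. Running total: 13

MST edges: (4,5,w=2), (3,5,w=3), (1,2,w=4), (2,4,w=4)
Total MST weight: 2 + 3 + 4 + 4 = 13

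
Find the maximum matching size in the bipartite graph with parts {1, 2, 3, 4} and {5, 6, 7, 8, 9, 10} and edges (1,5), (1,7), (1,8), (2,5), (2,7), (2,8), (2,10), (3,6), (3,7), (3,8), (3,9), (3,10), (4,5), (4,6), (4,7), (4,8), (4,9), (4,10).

Step 1: List the neighbors of each left vertex:
  1: 5, 7, 8
  2: 5, 7, 8, 10
  3: 6, 7, 8, 9, 10
  4: 5, 6, 7, 8, 9, 10

Step 2: Greedily match left vertices, then look for augmenting paths:
  Match 1 -- 5
  Match 2 -- 7
  Match 3 -- 6
  Match 4 -- 8
  No augmenting path remains.

Step 3: Verify this is maximum:
  Matching size 4 = min(|L|, |R|) = min(4, 6), which is an upper bound, so this matching is maximum.

Maximum matching: {(1,5), (2,7), (3,6), (4,8)}
Size: 4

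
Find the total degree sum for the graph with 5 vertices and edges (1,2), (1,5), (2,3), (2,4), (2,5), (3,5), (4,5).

Step 1: Count edges incident to each vertex:
  deg(1) = 2 (neighbors: 2, 5)
  deg(2) = 4 (neighbors: 1, 3, 4, 5)
  deg(3) = 2 (neighbors: 2, 5)
  deg(4) = 2 (neighbors: 2, 5)
  deg(5) = 4 (neighbors: 1, 2, 3, 4)

Step 2: Sum all degrees:
  2 + 4 + 2 + 2 + 4 = 14

Verification: sum of degrees = 2 * |E| = 2 * 7 = 14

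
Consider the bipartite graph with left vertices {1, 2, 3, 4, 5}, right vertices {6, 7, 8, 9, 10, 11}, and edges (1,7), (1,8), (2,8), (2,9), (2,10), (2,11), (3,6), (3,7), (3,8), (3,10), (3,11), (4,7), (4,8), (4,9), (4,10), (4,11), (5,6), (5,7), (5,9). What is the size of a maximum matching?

Step 1: List the neighbors of each left vertex:
  1: 7, 8
  2: 8, 9, 10, 11
  3: 6, 7, 8, 10, 11
  4: 7, 8, 9, 10, 11
  5: 6, 7, 9

Step 2: Greedily match left vertices, then look for augmenting paths:
  Match 1 -- 7
  Match 2 -- 8
  Match 3 -- 10
  Match 4 -- 9
  Match 5 -- 6
  No augmenting path remains.

Step 3: Verify this is maximum:
  Matching size 5 = min(|L|, |R|) = min(5, 6), which is an upper bound, so this matching is maximum.

Maximum matching: {(1,7), (2,8), (3,10), (4,9), (5,6)}
Size: 5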